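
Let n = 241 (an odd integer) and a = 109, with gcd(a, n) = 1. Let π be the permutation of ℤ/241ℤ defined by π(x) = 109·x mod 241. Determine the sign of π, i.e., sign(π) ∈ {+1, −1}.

Start at x=210: 210 → 236 → 178 → 122 → 43 → 108 → 204 → … (one orbit).
π_109 has 2 disjoint cycles with lengths [240, 1] on {0,…,240}.
n − c = 241 − 2 = 239; sign = (−1)^239 = -1.

-1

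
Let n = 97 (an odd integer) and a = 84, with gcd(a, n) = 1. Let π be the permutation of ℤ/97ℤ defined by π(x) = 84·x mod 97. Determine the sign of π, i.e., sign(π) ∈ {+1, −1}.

Orbit of 16 under x↦84x: [16, 83, 85, 59, 9, 77, 66]… (length divides ord_97(84)).
The orbit structure of x ↦ 84x mod 97: 2 orbits of sizes [96, 1].
sign(π) = (−1)^{n − #cycles} = (−1)^{97−2} = (−1)^95 = -1.
The Jacobi symbol (84|97) = -1 (Zolotarev) agrees.

-1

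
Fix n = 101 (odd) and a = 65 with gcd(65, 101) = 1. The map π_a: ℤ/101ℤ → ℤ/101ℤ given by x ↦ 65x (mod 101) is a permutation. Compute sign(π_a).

Trace 1: π^k(1) = [1, 65, 84, 6, 87, 100, 36] for k=0..6.
Cycle lengths of π_65 on ℤ/101ℤ: [10, 10, 10, 10, 10, 10, 10, 10, 10, 10, 1]; 11 cycles in total.
101 − 11 = 90 transpositions; sign(π) = (−1)^90 = +1.
Check: (65/101) = +1 by Zolotarev.

+1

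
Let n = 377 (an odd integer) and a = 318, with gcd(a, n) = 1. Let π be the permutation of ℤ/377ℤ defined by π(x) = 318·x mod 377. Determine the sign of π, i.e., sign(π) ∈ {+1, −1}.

-1

Start at x=86: 86 → 204 → 28 → 233 → 202 → 146 → 57 → … (one orbit).
44 cycles of lengths [12, 12, 12, 12, 12, 12, 12, 12, 12, 12, 12, 12, 12, 12, 12, 12, 12, 12, 12, 12, 12, 12, 12, 12, 12, 12, 12, 12, 12, 2, 2, 2, 2, 2, 2, 2, 2, 2, 2, 2, 2, 2, 2, 1].
377 − 44 = 333 transpositions; sign(π) = (−1)^333 = -1.
The Jacobi symbol (318|377) = -1 (Zolotarev) agrees.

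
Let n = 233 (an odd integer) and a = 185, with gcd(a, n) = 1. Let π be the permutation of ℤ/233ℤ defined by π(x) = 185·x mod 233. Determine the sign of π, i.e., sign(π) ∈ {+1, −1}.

Orbit of 207 under x↦185x: [207, 83, 210, 172, 132, 188, 63]… (length divides ord_233(185)).
Decompose π into cycles: lengths [232, 1] (2 cycles, including the fixed point 0).
sign(π) = (−1)^{n − #cycles} = (−1)^{233−2} = (−1)^231 = -1.
(185|233)_J = -1 (Zolotarev's lemma cross-check).

-1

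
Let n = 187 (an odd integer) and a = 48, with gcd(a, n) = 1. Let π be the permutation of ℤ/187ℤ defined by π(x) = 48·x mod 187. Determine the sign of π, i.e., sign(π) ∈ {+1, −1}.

-1

Orbit of 130 under x↦48x: [130, 69, 133, 26, 126, 64, 80]… (length divides ord_187(48)).
The orbit structure of x ↦ 48x mod 187: 6 orbits of sizes [80, 80, 16, 5, 5, 1].
n − c = 187 − 6 = 181; sign = (−1)^181 = -1.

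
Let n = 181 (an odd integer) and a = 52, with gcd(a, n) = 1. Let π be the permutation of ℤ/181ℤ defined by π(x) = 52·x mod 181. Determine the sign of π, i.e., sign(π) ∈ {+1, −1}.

Start at x=145: 145 → 119 → 34 → 139 → 169 → 100 → 132 → … (one orbit).
Cycle lengths of π_52 on ℤ/181ℤ: [90, 90, 1]; 3 cycles in total.
With 3 cycles on 181 points, sign = (−1)^{181−3} = +1.
The Jacobi symbol (52|181) = +1 (Zolotarev) agrees.

+1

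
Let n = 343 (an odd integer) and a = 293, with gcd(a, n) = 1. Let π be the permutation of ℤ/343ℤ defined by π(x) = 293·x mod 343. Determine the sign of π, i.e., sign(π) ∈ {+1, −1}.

-1

Trace 50: π^k(50) = [50, 244, 148, 146, 246, 48, 1] for k=0..6.
46 cycles of lengths [14, 14, 14, 14, 14, 14, 14, 14, 14, 14, 14, 14, 14, 14, 14, 14, 14, 14, 14, 14, 14, 2, 2, 2, 2, 2, 2, 2, 2, 2, 2, 2, 2, 2, 2, 2, 2, 2, 2, 2, 2, 2, 2, 2, 2, 1].
With 46 cycles on 343 points, sign = (−1)^{343−46} = -1.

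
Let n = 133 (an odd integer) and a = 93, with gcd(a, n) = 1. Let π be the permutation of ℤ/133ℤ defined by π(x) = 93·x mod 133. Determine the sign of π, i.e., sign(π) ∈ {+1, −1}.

+1

Trace 123: π^k(123) = [123, 1, 93, 4, 106, 16, 25] for k=0..6.
Cycle lengths of π_93 on ℤ/133ℤ: [9, 9, 9, 9, 9, 9, 9, 9, 9, 9, 9, 9, 9, 9, 3, 3, 1]; 17 cycles in total.
sign(π) = (−1)^{n − #cycles} = (−1)^{133−17} = (−1)^116 = +1.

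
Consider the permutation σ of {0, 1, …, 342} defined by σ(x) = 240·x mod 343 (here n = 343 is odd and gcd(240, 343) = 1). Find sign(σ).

Start at x=240: 240 → 319 → 71 → 233 → 11 → 239 → 79 → … (one orbit).
7 cycles of lengths [147, 147, 21, 21, 3, 3, 1].
Σ(ℓ_i−1) = 343−7 = 336; sign = (−1)^336 = +1.
The Jacobi symbol (240|343) = +1 (Zolotarev) agrees.

+1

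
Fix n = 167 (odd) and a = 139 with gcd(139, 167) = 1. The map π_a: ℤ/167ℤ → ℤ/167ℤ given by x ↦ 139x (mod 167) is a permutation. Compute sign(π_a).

Trace 136: π^k(136) = [136, 33, 78, 154, 30, 162, 140] for k=0..6.
Cycle lengths of π_139 on ℤ/167ℤ: [166, 1]; 2 cycles in total.
Σ(ℓ_i−1) = 167−2 = 165; sign = (−1)^165 = -1.
Zolotarev: (139|167) = -1, matching the cycle-count sign.

-1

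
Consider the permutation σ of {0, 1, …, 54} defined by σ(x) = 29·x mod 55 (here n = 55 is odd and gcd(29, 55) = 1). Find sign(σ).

Start at x=19: 19 → 1 → 29 → 16 → 24 → 36 → 54 → … (one orbit).
Decompose π into cycles: lengths [10, 10, 10, 10, 10, 2, 2, 1] (8 cycles, including the fixed point 0).
8 cycles on 55: each ℓ→(−1)^(ℓ−1), product (−1)^47 = -1.
The Jacobi symbol (29|55) = -1 (Zolotarev) agrees.

-1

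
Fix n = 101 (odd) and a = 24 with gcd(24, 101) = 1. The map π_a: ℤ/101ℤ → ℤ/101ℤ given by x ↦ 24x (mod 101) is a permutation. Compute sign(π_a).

Orbit of 78 under x↦24x: [78, 54, 84, 97, 5, 19, 52]… (length divides ord_101(24)).
Cycle lengths of π_24 on ℤ/101ℤ: [25, 25, 25, 25, 1]; 5 cycles in total.
Σ(ℓ_i−1) = 101−5 = 96; sign = (−1)^96 = +1.

+1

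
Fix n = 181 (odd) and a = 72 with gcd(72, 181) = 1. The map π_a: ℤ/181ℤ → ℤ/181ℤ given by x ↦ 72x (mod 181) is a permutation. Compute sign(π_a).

-1

Orbit of 149 under x↦72x: [149, 49, 89, 73, 7, 142, 88]… (length divides ord_181(72)).
Cycle lengths of π_72 on ℤ/181ℤ: [36, 36, 36, 36, 36, 1]; 6 cycles in total.
6 cycles on 181: each ℓ→(−1)^(ℓ−1), product (−1)^175 = -1.
(72|181)_J = -1 (Zolotarev's lemma cross-check).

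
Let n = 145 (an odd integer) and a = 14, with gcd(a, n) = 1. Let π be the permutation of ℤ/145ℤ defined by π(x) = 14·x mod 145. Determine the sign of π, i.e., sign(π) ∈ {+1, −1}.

Start at x=114: 114 → 1 → 14 → 51 → 134 → 136 → 19 → … (one orbit).
8 cycles of lengths [28, 28, 28, 28, 28, 2, 2, 1].
Σ(ℓ_i−1) = 145−8 = 137; sign = (−1)^137 = -1.
(14|145)_J = -1 (Zolotarev's lemma cross-check).

-1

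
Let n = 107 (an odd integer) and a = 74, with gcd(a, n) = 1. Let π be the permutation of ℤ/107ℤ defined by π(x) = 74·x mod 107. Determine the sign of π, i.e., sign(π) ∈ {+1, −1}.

Start at x=82: 82 → 76 → 60 → 53 → 70 → 44 → 46 → … (one orbit).
Decompose π into cycles: lengths [106, 1] (2 cycles, including the fixed point 0).
n − c = 107 − 2 = 105; sign = (−1)^105 = -1.

-1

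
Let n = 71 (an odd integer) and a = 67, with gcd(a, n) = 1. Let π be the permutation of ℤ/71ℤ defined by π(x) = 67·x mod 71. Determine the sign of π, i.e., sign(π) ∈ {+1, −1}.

Start at x=3: 3 → 59 → 48 → 21 → 58 → 52 → 5 → … (one orbit).
Cycle type of π: 70 + 1; total 2 cycles.
sign(π) = (−1)^{n − #cycles} = (−1)^{71−2} = (−1)^69 = -1.

-1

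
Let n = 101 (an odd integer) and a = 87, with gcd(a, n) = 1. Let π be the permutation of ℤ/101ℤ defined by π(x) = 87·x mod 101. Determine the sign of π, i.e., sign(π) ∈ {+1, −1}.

Start at x=87: 87 → 95 → 84 → 36 → 1 → 87 (one orbit).
The orbit structure of x ↦ 87x mod 101: 21 orbits of sizes [5, 5, 5, 5, 5, 5, 5, 5, 5, 5, 5, 5, 5, 5, 5, 5, 5, 5, 5, 5, 1].
With 21 cycles on 101 points, sign = (−1)^{101−21} = +1.
(87|101)_J = +1 (Zolotarev's lemma cross-check).

+1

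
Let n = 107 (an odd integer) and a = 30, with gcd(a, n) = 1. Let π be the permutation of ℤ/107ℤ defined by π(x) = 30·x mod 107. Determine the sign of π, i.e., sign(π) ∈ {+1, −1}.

+1

Orbit of 41 under x↦30x: [41, 53, 92, 85, 89, 102, 64]… (length divides ord_107(30)).
π_30 has 3 disjoint cycles with lengths [53, 53, 1] on {0,…,106}.
With 3 cycles on 107 points, sign = (−1)^{107−3} = +1.
The Jacobi symbol (30|107) = +1 (Zolotarev) agrees.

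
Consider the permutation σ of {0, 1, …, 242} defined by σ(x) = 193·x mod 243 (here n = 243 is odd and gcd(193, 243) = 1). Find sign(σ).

+1

Trace 88: π^k(88) = [88, 217, 85, 124, 118, 175, 241] for k=0..6.
Decompose π into cycles: lengths [81, 81, 27, 27, 9, 9, 3, 3, 1, 1, 1] (11 cycles, including the fixed point 0).
11 cycles on 243: each ℓ→(−1)^(ℓ−1), product (−1)^232 = +1.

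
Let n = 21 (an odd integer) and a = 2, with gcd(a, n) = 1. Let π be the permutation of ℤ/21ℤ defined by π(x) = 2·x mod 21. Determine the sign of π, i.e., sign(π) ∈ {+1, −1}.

Trace 1: π^k(1) = [1, 2, 4, 8, 16, 11] for k=0..5.
Decompose π into cycles: lengths [6, 6, 3, 3, 2, 1] (6 cycles, including the fixed point 0).
n − c = 21 − 6 = 15; sign = (−1)^15 = -1.

-1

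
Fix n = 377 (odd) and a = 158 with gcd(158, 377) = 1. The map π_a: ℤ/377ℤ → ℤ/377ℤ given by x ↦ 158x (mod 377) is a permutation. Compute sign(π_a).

Orbit of 254 under x↦158x: [254, 170, 93, 368, 86, 16, 266]… (length divides ord_377(158)).
Cycle type of π: 84×4 + 14×2 + 12 + 1; total 8 cycles.
n − c = 377 − 8 = 369; sign = (−1)^369 = -1.
Check: (158/377) = -1 by Zolotarev.

-1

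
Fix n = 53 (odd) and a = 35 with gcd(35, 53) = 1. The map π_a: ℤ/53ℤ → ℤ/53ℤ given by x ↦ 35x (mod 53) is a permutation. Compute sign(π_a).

Trace 10: π^k(10) = [10, 32, 7, 33, 42, 39, 40] for k=0..6.
Cycle lengths of π_35 on ℤ/53ℤ: [52, 1]; 2 cycles in total.
53 − 2 = 51 transpositions; sign(π) = (−1)^51 = -1.
Via Zolotarev, sign(π_{35}) = (35|53) = -1.

-1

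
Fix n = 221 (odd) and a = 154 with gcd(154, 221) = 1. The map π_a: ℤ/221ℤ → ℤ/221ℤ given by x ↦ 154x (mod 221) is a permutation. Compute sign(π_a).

Trace 137: π^k(137) = [137, 103, 171, 35, 86, 205, 188] for k=0..6.
Cycle type of π: 12×17 + 1×17; total 34 cycles.
Σ(ℓ_i−1) = 221−34 = 187; sign = (−1)^187 = -1.

-1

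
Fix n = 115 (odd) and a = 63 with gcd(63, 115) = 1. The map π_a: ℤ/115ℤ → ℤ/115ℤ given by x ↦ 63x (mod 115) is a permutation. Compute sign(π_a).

+1

Start at x=53: 53 → 4 → 22 → 6 → 33 → 9 → 107 → … (one orbit).
Cycle type of π: 44×2 + 22 + 4 + 1; total 5 cycles.
n − c = 115 − 5 = 110; sign = (−1)^110 = +1.
The Jacobi symbol (63|115) = +1 (Zolotarev) agrees.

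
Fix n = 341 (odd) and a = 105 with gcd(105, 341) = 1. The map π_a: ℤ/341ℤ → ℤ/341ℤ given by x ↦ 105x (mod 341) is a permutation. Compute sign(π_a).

Orbit of 236 under x↦105x: [236, 228, 70, 189, 67, 215, 69]… (length divides ord_341(105)).
Cycle type of π: 30×11 + 10 + 1; total 13 cycles.
With 13 cycles on 341 points, sign = (−1)^{341−13} = +1.

+1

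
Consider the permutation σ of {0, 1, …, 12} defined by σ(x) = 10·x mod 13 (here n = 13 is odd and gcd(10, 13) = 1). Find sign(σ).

+1

Trace 9: π^k(9) = [9, 12, 3, 4, 1, 10] for k=0..5.
Cycle lengths of π_10 on ℤ/13ℤ: [6, 6, 1]; 3 cycles in total.
13 − 3 = 10 transpositions; sign(π) = (−1)^10 = +1.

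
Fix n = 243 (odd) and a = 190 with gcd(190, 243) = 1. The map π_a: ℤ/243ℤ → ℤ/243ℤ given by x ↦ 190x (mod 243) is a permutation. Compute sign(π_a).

Orbit of 1 under x↦190x: [1, 190, 136, 82, 28, 217, 163]… (length divides ord_243(190)).
63 cycles of lengths [9, 9, 9, 9, 9, 9, 9, 9, 9, 9, 9, 9, 9, 9, 9, 9, 9, 9, 3, 3, 3, 3, 3, 3, 3, 3, 3, 3, 3, 3, 3, 3, 3, 3, 3, 3, 1, 1, 1, 1, 1, 1, 1, 1, 1, 1, 1, 1, 1, 1, 1, 1, 1, 1, 1, 1, 1, 1, 1, 1, 1, 1, 1].
63 cycles on 243: each ℓ→(−1)^(ℓ−1), product (−1)^180 = +1.

+1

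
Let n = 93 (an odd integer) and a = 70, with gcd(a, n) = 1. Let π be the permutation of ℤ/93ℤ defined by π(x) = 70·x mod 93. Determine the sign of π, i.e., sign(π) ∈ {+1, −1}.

+1

Orbit of 1 under x↦70x: [1, 70, 64, 16, 4]… (length divides ord_93(70)).
Decompose π into cycles: lengths [5, 5, 5, 5, 5, 5, 5, 5, 5, 5, 5, 5, 5, 5, 5, 5, 5, 5, 1, 1, 1] (21 cycles, including the fixed point 0).
21 cycles on 93: each ℓ→(−1)^(ℓ−1), product (−1)^72 = +1.
Zolotarev: (70|93) = +1, matching the cycle-count sign.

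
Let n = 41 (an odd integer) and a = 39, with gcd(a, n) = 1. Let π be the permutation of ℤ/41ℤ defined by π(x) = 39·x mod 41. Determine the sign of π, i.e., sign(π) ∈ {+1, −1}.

+1

Orbit of 16 under x↦39x: [16, 9, 23, 36, 10, 21, 40]… (length divides ord_41(39)).
Cycle lengths of π_39 on ℤ/41ℤ: [20, 20, 1]; 3 cycles in total.
Σ(ℓ_i−1) = 41−3 = 38; sign = (−1)^38 = +1.
(39|41)_J = +1 (Zolotarev's lemma cross-check).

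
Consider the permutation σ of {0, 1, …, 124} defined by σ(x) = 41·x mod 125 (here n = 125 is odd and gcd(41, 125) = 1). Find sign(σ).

Orbit of 1 under x↦41x: [1, 41, 56, 46, 11, 76, 116]… (length divides ord_125(41)).
The orbit structure of x ↦ 41x mod 125: 13 orbits of sizes [25, 25, 25, 25, 5, 5, 5, 5, 1, 1, 1, 1, 1].
Σ(ℓ_i−1) = 125−13 = 112; sign = (−1)^112 = +1.
Zolotarev: (41|125) = +1, matching the cycle-count sign.

+1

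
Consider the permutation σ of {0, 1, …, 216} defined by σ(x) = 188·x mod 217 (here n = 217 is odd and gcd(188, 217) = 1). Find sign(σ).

Trace 78: π^k(78) = [78, 125, 64, 97, 8, 202, 1] for k=0..6.
Cycle type of π: 10×18 + 5×6 + 2×3 + 1; total 28 cycles.
With 28 cycles on 217 points, sign = (−1)^{217−28} = -1.

-1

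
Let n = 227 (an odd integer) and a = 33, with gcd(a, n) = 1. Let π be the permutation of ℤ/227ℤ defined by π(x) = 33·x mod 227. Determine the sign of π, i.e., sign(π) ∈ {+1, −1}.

+1

Start at x=155: 155 → 121 → 134 → 109 → 192 → 207 → 21 → … (one orbit).
π_33 has 3 disjoint cycles with lengths [113, 113, 1] on {0,…,226}.
Σ(ℓ_i−1) = 227−3 = 224; sign = (−1)^224 = +1.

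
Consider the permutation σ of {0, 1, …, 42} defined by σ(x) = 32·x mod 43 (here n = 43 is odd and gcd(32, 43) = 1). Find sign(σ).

Start at x=1: 1 → 32 → 35 → 2 → 21 → 27 → 4 → … (one orbit).
Decompose π into cycles: lengths [14, 14, 14, 1] (4 cycles, including the fixed point 0).
Σ(ℓ_i−1) = 43−4 = 39; sign = (−1)^39 = -1.

-1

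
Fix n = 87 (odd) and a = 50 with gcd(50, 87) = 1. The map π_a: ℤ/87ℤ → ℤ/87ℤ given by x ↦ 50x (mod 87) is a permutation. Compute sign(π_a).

+1

Start at x=77: 77 → 22 → 56 → 16 → 17 → 67 → 44 → … (one orbit).
Decompose π into cycles: lengths [28, 28, 28, 2, 1] (5 cycles, including the fixed point 0).
87 − 5 = 82 transpositions; sign(π) = (−1)^82 = +1.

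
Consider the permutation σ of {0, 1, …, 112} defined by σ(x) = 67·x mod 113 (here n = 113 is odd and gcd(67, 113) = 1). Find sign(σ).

Start at x=105: 105 → 29 → 22 → 5 → 109 → 71 → 11 → … (one orbit).
2 cycles of lengths [112, 1].
113 − 2 = 111 transpositions; sign(π) = (−1)^111 = -1.
The Jacobi symbol (67|113) = -1 (Zolotarev) agrees.

-1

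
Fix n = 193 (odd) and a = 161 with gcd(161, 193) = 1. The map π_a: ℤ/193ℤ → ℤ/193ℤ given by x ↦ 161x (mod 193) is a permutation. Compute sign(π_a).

+1

Start at x=118: 118 → 84 → 14 → 131 → 54 → 9 → 98 → … (one orbit).
π_161 has 3 disjoint cycles with lengths [96, 96, 1] on {0,…,192}.
193 − 3 = 190 transpositions; sign(π) = (−1)^190 = +1.
Check: (161/193) = +1 by Zolotarev.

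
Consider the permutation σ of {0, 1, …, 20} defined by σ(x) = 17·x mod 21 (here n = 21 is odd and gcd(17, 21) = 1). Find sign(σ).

Trace 17: π^k(17) = [17, 16, 20, 4, 5, 1] for k=0..5.
The orbit structure of x ↦ 17x mod 21: 5 orbits of sizes [6, 6, 6, 2, 1].
Σ(ℓ_i−1) = 21−5 = 16; sign = (−1)^16 = +1.

+1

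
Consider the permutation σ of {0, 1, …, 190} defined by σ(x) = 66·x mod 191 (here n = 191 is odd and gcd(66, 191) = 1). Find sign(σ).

Start at x=186: 186 → 52 → 185 → 177 → 31 → 136 → 190 → … (one orbit).
Cycle type of π: 38×5 + 1; total 6 cycles.
n − c = 191 − 6 = 185; sign = (−1)^185 = -1.

-1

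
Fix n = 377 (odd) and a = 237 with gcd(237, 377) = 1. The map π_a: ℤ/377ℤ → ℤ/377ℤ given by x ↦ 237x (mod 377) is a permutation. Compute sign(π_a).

+1

Start at x=35: 35 → 1 → 237 → 373 → 183 → 16 → 22 → … (one orbit).
Cycle type of π: 42×8 + 14×2 + 3×4 + 1; total 15 cycles.
sign(π) = (−1)^{n − #cycles} = (−1)^{377−15} = (−1)^362 = +1.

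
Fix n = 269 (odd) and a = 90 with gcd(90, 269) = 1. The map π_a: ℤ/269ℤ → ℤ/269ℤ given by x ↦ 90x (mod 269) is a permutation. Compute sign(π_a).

Start at x=155: 155 → 231 → 77 → 205 → 158 → 232 → 167 → … (one orbit).
π_90 has 2 disjoint cycles with lengths [268, 1] on {0,…,268}.
n − c = 269 − 2 = 267; sign = (−1)^267 = -1.

-1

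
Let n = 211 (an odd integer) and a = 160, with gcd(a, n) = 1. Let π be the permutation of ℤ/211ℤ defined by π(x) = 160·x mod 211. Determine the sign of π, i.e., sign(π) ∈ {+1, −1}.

-1

Start at x=46: 46 → 186 → 9 → 174 → 199 → 190 → 16 → … (one orbit).
The orbit structure of x ↦ 160x mod 211: 2 orbits of sizes [210, 1].
Σ(ℓ_i−1) = 211−2 = 209; sign = (−1)^209 = -1.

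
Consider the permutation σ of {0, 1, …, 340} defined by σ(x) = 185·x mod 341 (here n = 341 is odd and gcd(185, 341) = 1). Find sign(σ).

Trace 1: π^k(1) = [1, 185, 125, 278, 280, 309, 218] for k=0..6.
Cycle type of π: 10×30 + 5×2 + 2×15 + 1; total 48 cycles.
48 cycles on 341: each ℓ→(−1)^(ℓ−1), product (−1)^293 = -1.

-1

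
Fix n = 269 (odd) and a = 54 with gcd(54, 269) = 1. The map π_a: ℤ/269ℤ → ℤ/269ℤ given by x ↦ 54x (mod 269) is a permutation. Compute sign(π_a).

+1

Start at x=260: 260 → 52 → 118 → 185 → 37 → 115 → 23 → … (one orbit).
Decompose π into cycles: lengths [67, 67, 67, 67, 1] (5 cycles, including the fixed point 0).
sign(π) = (−1)^{n − #cycles} = (−1)^{269−5} = (−1)^264 = +1.
The Jacobi symbol (54|269) = +1 (Zolotarev) agrees.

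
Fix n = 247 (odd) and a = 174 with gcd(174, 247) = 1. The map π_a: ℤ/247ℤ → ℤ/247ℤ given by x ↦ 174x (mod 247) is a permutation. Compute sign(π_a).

Trace 31: π^k(31) = [31, 207, 203, 1, 174, 142, 8] for k=0..6.
Cycle lengths of π_174 on ℤ/247ℤ: [36, 36, 36, 36, 36, 36, 18, 4, 4, 4, 1]; 11 cycles in total.
sign(π) = (−1)^{n − #cycles} = (−1)^{247−11} = (−1)^236 = +1.
Zolotarev: (174|247) = +1, matching the cycle-count sign.

+1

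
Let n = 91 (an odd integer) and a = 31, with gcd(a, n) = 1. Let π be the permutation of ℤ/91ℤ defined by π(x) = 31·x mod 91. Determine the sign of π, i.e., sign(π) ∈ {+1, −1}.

Orbit of 51 under x↦31x: [51, 34, 53, 5, 64, 73, 79]… (length divides ord_91(31)).
Cycle type of π: 12×6 + 6 + 4×3 + 1; total 11 cycles.
sign(π) = (−1)^{n − #cycles} = (−1)^{91−11} = (−1)^80 = +1.
Check: (31/91) = +1 by Zolotarev.

+1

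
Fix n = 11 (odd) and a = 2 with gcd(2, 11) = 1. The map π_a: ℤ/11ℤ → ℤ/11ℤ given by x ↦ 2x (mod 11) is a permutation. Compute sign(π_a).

Start at x=2: 2 → 4 → 8 → 5 → 10 → 9 → 7 → … (one orbit).
Cycle lengths of π_2 on ℤ/11ℤ: [10, 1]; 2 cycles in total.
Σ(ℓ_i−1) = 11−2 = 9; sign = (−1)^9 = -1.

-1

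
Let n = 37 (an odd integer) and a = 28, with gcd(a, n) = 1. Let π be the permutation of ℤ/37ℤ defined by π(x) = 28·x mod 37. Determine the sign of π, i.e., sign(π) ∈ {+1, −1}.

Orbit of 4 under x↦28x: [4, 1, 28, 7, 11, 12, 3]… (length divides ord_37(28)).
Cycle lengths of π_28 on ℤ/37ℤ: [18, 18, 1]; 3 cycles in total.
n − c = 37 − 3 = 34; sign = (−1)^34 = +1.
Via Zolotarev, sign(π_{28}) = (28|37) = +1.

+1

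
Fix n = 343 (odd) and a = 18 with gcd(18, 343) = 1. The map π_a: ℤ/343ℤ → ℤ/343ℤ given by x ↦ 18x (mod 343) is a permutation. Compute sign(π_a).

Trace 18: π^k(18) = [18, 324, 1] for k=0..2.
The orbit structure of x ↦ 18x mod 343: 115 orbits of sizes [3, 3, 3, 3, 3, 3, 3, 3, 3, 3, 3, 3, 3, 3, 3, 3, 3, 3, 3, 3, 3, 3, 3, 3, 3, 3, 3, 3, 3, 3, 3, 3, 3, 3, 3, 3, 3, 3, 3, 3, 3, 3, 3, 3, 3, 3, 3, 3, 3, 3, 3, 3, 3, 3, 3, 3, 3, 3, 3, 3, 3, 3, 3, 3, 3, 3, 3, 3, 3, 3, 3, 3, 3, 3, 3, 3, 3, 3, 3, 3, 3, 3, 3, 3, 3, 3, 3, 3, 3, 3, 3, 3, 3, 3, 3, 3, 3, 3, 3, 3, 3, 3, 3, 3, 3, 3, 3, 3, 3, 3, 3, 3, 3, 3, 1].
Σ(ℓ_i−1) = 343−115 = 228; sign = (−1)^228 = +1.
Via Zolotarev, sign(π_{18}) = (18|343) = +1.

+1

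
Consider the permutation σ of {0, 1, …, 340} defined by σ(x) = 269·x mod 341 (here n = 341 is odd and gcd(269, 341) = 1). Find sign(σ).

Start at x=236: 236 → 58 → 257 → 251 → 1 → 269 → 69 → … (one orbit).
Cycle lengths of π_269 on ℤ/341ℤ: [30, 30, 30, 30, 30, 30, 30, 30, 30, 30, 30, 5, 5, 1]; 14 cycles in total.
14 cycles on 341: each ℓ→(−1)^(ℓ−1), product (−1)^327 = -1.
(269|341)_J = -1 (Zolotarev's lemma cross-check).

-1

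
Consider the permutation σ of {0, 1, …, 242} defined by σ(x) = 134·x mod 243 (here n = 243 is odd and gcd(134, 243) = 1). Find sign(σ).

Orbit of 26 under x↦134x: [26, 82, 53, 55, 80, 28, 107]… (length divides ord_243(134)).
Cycle type of π: 18×9 + 6×9 + 2×13 + 1; total 32 cycles.
32 cycles on 243: each ℓ→(−1)^(ℓ−1), product (−1)^211 = -1.
Via Zolotarev, sign(π_{134}) = (134|243) = -1.

-1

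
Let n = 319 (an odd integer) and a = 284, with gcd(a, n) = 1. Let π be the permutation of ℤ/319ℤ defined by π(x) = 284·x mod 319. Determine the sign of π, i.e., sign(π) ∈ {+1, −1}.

+1

Trace 268: π^k(268) = [268, 190, 49, 199, 53, 59, 168] for k=0..6.
15 cycles of lengths [35, 35, 35, 35, 35, 35, 35, 35, 7, 7, 7, 7, 5, 5, 1].
Σ(ℓ_i−1) = 319−15 = 304; sign = (−1)^304 = +1.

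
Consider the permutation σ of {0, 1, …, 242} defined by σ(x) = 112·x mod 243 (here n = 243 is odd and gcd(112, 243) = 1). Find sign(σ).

+1

Orbit of 214 under x↦112x: [214, 154, 238, 169, 217, 4, 205]… (length divides ord_243(112)).
The orbit structure of x ↦ 112x mod 243: 11 orbits of sizes [81, 81, 27, 27, 9, 9, 3, 3, 1, 1, 1].
11 cycles on 243: each ℓ→(−1)^(ℓ−1), product (−1)^232 = +1.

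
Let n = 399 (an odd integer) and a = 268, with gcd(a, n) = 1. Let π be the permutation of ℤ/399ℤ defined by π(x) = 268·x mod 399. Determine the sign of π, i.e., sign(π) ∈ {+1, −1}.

Orbit of 316 under x↦268x: [316, 100, 67, 1, 268, 4, 274]… (length divides ord_399(268)).
30 cycles of lengths [18, 18, 18, 18, 18, 18, 18, 18, 18, 18, 18, 18, 18, 18, 18, 18, 18, 18, 18, 18, 18, 3, 3, 3, 3, 3, 3, 1, 1, 1].
With 30 cycles on 399 points, sign = (−1)^{399−30} = -1.
(268|399)_J = -1 (Zolotarev's lemma cross-check).

-1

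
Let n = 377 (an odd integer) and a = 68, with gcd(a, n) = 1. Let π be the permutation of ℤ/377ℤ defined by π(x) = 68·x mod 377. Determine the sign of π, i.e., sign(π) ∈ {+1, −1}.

-1

Start at x=133: 133 → 373 → 105 → 354 → 321 → 339 → 55 → … (one orbit).
Cycle lengths of π_68 on ℤ/377ℤ: [84, 84, 84, 84, 28, 3, 3, 3, 3, 1]; 10 cycles in total.
Σ(ℓ_i−1) = 377−10 = 367; sign = (−1)^367 = -1.
Via Zolotarev, sign(π_{68}) = (68|377) = -1.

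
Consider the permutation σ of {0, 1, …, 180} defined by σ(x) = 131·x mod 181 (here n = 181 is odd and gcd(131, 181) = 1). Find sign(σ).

Trace 112: π^k(112) = [112, 11, 174, 169, 57, 46, 53] for k=0..6.
Cycle type of π: 180 + 1; total 2 cycles.
With 2 cycles on 181 points, sign = (−1)^{181−2} = -1.
Via Zolotarev, sign(π_{131}) = (131|181) = -1.

-1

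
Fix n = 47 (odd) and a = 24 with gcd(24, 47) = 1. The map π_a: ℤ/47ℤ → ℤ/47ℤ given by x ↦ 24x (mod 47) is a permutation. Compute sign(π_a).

Start at x=36: 36 → 18 → 9 → 28 → 14 → 7 → 27 → … (one orbit).
The orbit structure of x ↦ 24x mod 47: 3 orbits of sizes [23, 23, 1].
3 cycles on 47: each ℓ→(−1)^(ℓ−1), product (−1)^44 = +1.
(24|47)_J = +1 (Zolotarev's lemma cross-check).

+1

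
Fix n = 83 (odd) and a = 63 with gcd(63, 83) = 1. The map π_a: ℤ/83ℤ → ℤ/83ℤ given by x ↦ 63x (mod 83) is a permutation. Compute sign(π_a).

+1

Trace 1: π^k(1) = [1, 63, 68, 51, 59, 65, 28] for k=0..6.
π_63 has 3 disjoint cycles with lengths [41, 41, 1] on {0,…,82}.
With 3 cycles on 83 points, sign = (−1)^{83−3} = +1.
Zolotarev: (63|83) = +1, matching the cycle-count sign.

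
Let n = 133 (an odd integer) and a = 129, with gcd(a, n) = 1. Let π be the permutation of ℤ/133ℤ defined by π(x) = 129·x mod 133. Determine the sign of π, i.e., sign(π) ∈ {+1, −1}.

Trace 16: π^k(16) = [16, 69, 123, 40, 106, 108, 100] for k=0..6.
Cycle type of π: 18×7 + 6 + 1; total 9 cycles.
133 − 9 = 124 transpositions; sign(π) = (−1)^124 = +1.

+1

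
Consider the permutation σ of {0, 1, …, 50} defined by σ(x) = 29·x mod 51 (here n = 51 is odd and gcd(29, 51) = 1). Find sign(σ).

+1

Orbit of 41 under x↦29x: [41, 16, 5, 43, 23, 4, 14]… (length divides ord_51(29)).
Cycle type of π: 16×3 + 2 + 1; total 5 cycles.
n − c = 51 − 5 = 46; sign = (−1)^46 = +1.
Zolotarev: (29|51) = +1, matching the cycle-count sign.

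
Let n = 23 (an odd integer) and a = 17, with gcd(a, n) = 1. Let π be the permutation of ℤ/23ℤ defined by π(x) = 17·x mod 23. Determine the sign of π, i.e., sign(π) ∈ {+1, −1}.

-1

Orbit of 7 under x↦17x: [7, 4, 22, 6, 10, 9, 15]… (length divides ord_23(17)).
Cycle type of π: 22 + 1; total 2 cycles.
With 2 cycles on 23 points, sign = (−1)^{23−2} = -1.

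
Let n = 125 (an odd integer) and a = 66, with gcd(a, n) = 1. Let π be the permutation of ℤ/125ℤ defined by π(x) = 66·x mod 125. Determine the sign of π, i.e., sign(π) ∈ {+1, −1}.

+1

Trace 81: π^k(81) = [81, 96, 86, 51, 116, 31, 46] for k=0..6.
13 cycles of lengths [25, 25, 25, 25, 5, 5, 5, 5, 1, 1, 1, 1, 1].
sign(π) = (−1)^{n − #cycles} = (−1)^{125−13} = (−1)^112 = +1.
Zolotarev: (66|125) = +1, matching the cycle-count sign.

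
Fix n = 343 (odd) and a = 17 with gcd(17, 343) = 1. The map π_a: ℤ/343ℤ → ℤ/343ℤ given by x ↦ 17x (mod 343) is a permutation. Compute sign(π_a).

-1

Start at x=181: 181 → 333 → 173 → 197 → 262 → 338 → 258 → … (one orbit).
π_17 has 4 disjoint cycles with lengths [294, 42, 6, 1] on {0,…,342}.
n − c = 343 − 4 = 339; sign = (−1)^339 = -1.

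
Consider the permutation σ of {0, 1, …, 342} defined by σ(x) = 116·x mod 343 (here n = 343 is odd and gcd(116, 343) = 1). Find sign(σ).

Orbit of 148 under x↦116x: [148, 18, 30, 50, 312, 177, 295]… (length divides ord_343(116)).
31 cycles of lengths [21, 21, 21, 21, 21, 21, 21, 21, 21, 21, 21, 21, 21, 21, 3, 3, 3, 3, 3, 3, 3, 3, 3, 3, 3, 3, 3, 3, 3, 3, 1].
Σ(ℓ_i−1) = 343−31 = 312; sign = (−1)^312 = +1.

+1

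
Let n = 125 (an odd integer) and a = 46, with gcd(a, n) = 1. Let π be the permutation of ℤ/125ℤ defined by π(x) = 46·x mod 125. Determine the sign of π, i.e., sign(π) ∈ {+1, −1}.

+1

Orbit of 46 under x↦46x: [46, 116, 86, 81, 101, 21, 91]… (length divides ord_125(46)).
Decompose π into cycles: lengths [25, 25, 25, 25, 5, 5, 5, 5, 1, 1, 1, 1, 1] (13 cycles, including the fixed point 0).
sign(π) = (−1)^{n − #cycles} = (−1)^{125−13} = (−1)^112 = +1.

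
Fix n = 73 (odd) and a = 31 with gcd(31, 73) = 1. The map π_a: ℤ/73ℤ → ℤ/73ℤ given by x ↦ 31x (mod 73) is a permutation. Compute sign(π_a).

-1

Orbit of 10 under x↦31x: [10, 18, 47, 70, 53, 37, 52]… (length divides ord_73(31)).
The orbit structure of x ↦ 31x mod 73: 2 orbits of sizes [72, 1].
n − c = 73 − 2 = 71; sign = (−1)^71 = -1.
The Jacobi symbol (31|73) = -1 (Zolotarev) agrees.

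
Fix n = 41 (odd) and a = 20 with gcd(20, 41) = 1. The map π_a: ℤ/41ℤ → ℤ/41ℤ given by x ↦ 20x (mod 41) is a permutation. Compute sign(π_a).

+1

Trace 4: π^k(4) = [4, 39, 1, 20, 31, 5, 18] for k=0..6.
The orbit structure of x ↦ 20x mod 41: 3 orbits of sizes [20, 20, 1].
Σ(ℓ_i−1) = 41−3 = 38; sign = (−1)^38 = +1.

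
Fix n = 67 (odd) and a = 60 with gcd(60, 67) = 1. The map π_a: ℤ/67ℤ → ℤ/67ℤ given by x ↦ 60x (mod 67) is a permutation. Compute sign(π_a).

+1

Trace 26: π^k(26) = [26, 19, 1, 60, 49, 59, 56] for k=0..6.
π_60 has 3 disjoint cycles with lengths [33, 33, 1] on {0,…,66}.
sign(π) = (−1)^{n − #cycles} = (−1)^{67−3} = (−1)^64 = +1.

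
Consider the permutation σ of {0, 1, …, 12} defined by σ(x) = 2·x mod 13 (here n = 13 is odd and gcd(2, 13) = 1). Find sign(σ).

Start at x=7: 7 → 1 → 2 → 4 → 8 → 3 → 6 → … (one orbit).
Cycle lengths of π_2 on ℤ/13ℤ: [12, 1]; 2 cycles in total.
With 2 cycles on 13 points, sign = (−1)^{13−2} = -1.

-1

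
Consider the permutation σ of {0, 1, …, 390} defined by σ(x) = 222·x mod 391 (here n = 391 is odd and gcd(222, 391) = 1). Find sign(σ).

-1

Trace 358: π^k(358) = [358, 103, 188, 290, 256, 137, 307] for k=0..6.
Cycle type of π: 22×17 + 1×17; total 34 cycles.
34 cycles on 391: each ℓ→(−1)^(ℓ−1), product (−1)^357 = -1.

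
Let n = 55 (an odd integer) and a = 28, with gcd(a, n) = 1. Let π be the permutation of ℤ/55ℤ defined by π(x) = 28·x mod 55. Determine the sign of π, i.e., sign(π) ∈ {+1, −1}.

+1

Trace 14: π^k(14) = [14, 7, 31, 43, 49, 52, 26] for k=0..6.
5 cycles of lengths [20, 20, 10, 4, 1].
sign(π) = (−1)^{n − #cycles} = (−1)^{55−5} = (−1)^50 = +1.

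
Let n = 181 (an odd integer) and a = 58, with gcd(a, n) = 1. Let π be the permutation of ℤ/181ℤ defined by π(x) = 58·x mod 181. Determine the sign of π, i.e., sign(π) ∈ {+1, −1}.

-1

Orbit of 21 under x↦58x: [21, 132, 54, 55, 113, 38, 32]… (length divides ord_181(58)).
2 cycles of lengths [180, 1].
n − c = 181 − 2 = 179; sign = (−1)^179 = -1.
The Jacobi symbol (58|181) = -1 (Zolotarev) agrees.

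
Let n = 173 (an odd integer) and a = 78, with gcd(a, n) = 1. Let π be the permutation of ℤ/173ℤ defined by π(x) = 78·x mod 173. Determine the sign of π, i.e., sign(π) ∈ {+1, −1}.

+1

Orbit of 133 under x↦78x: [133, 167, 51, 172, 95, 144, 160]… (length divides ord_173(78)).
Cycle lengths of π_78 on ℤ/173ℤ: [86, 86, 1]; 3 cycles in total.
173 − 3 = 170 transpositions; sign(π) = (−1)^170 = +1.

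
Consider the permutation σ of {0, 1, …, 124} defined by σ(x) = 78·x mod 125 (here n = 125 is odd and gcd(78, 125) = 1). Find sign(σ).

Orbit of 18 under x↦78x: [18, 29, 12, 61, 8, 124, 47]… (length divides ord_125(78)).
Decompose π into cycles: lengths [100, 20, 4, 1] (4 cycles, including the fixed point 0).
sign(π) = (−1)^{n − #cycles} = (−1)^{125−4} = (−1)^121 = -1.
The Jacobi symbol (78|125) = -1 (Zolotarev) agrees.

-1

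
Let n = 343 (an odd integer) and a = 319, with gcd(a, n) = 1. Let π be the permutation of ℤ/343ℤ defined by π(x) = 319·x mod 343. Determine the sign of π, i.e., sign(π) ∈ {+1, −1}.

+1

Start at x=254: 254 → 78 → 186 → 338 → 120 → 207 → 177 → … (one orbit).
7 cycles of lengths [147, 147, 21, 21, 3, 3, 1].
Σ(ℓ_i−1) = 343−7 = 336; sign = (−1)^336 = +1.
Zolotarev: (319|343) = +1, matching the cycle-count sign.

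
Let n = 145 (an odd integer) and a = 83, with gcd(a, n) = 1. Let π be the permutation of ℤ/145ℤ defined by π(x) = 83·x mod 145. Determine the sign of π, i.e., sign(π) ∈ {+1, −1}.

-1

Orbit of 123 under x↦83x: [123, 59, 112, 16, 23, 24, 107]… (length divides ord_145(83)).
The orbit structure of x ↦ 83x mod 145: 10 orbits of sizes [28, 28, 28, 28, 7, 7, 7, 7, 4, 1].
145 − 10 = 135 transpositions; sign(π) = (−1)^135 = -1.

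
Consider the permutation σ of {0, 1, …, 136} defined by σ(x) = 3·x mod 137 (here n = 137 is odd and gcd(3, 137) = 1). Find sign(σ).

Start at x=29: 29 → 87 → 124 → 98 → 20 → 60 → 43 → … (one orbit).
Cycle type of π: 136 + 1; total 2 cycles.
With 2 cycles on 137 points, sign = (−1)^{137−2} = -1.

-1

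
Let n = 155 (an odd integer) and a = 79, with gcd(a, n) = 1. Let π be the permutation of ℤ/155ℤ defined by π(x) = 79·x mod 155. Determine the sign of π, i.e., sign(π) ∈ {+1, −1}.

-1

Trace 16: π^k(16) = [16, 24, 36, 54, 81, 44, 66] for k=0..6.
Cycle lengths of π_79 on ℤ/155ℤ: [30, 30, 30, 30, 30, 2, 2, 1]; 8 cycles in total.
n − c = 155 − 8 = 147; sign = (−1)^147 = -1.
Check: (79/155) = -1 by Zolotarev.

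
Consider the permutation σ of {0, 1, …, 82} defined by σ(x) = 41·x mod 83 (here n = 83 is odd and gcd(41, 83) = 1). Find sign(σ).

Trace 31: π^k(31) = [31, 26, 70, 48, 59, 12, 77] for k=0..6.
Cycle lengths of π_41 on ℤ/83ℤ: [41, 41, 1]; 3 cycles in total.
Σ(ℓ_i−1) = 83−3 = 80; sign = (−1)^80 = +1.
Zolotarev: (41|83) = +1, matching the cycle-count sign.

+1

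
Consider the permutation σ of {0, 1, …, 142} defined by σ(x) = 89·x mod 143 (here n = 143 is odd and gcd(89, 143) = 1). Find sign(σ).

Start at x=133: 133 → 111 → 12 → 67 → 100 → 34 → 23 → … (one orbit).
Cycle lengths of π_89 on ℤ/143ℤ: [12, 12, 12, 12, 12, 12, 12, 12, 12, 12, 12, 1, 1, 1, 1, 1, 1, 1, 1, 1, 1, 1]; 22 cycles in total.
With 22 cycles on 143 points, sign = (−1)^{143−22} = -1.
(89|143)_J = -1 (Zolotarev's lemma cross-check).

-1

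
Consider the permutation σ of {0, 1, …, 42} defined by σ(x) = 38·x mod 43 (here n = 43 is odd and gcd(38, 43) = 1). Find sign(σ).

+1

Orbit of 10 under x↦38x: [10, 36, 35, 40, 15, 11, 31]… (length divides ord_43(38)).
3 cycles of lengths [21, 21, 1].
Σ(ℓ_i−1) = 43−3 = 40; sign = (−1)^40 = +1.
Check: (38/43) = +1 by Zolotarev.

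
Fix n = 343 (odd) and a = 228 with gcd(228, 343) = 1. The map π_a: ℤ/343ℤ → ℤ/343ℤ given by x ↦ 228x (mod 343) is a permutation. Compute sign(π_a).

+1

Trace 78: π^k(78) = [78, 291, 149, 15, 333, 121, 148] for k=0..6.
The orbit structure of x ↦ 228x mod 343: 7 orbits of sizes [147, 147, 21, 21, 3, 3, 1].
n − c = 343 − 7 = 336; sign = (−1)^336 = +1.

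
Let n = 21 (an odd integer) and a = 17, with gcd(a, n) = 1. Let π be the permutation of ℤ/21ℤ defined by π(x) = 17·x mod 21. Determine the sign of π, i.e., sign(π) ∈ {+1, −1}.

Trace 16: π^k(16) = [16, 20, 4, 5, 1, 17] for k=0..5.
5 cycles of lengths [6, 6, 6, 2, 1].
5 cycles on 21: each ℓ→(−1)^(ℓ−1), product (−1)^16 = +1.
The Jacobi symbol (17|21) = +1 (Zolotarev) agrees.

+1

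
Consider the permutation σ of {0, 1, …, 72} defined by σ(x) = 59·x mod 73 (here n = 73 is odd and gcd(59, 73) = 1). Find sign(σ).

Start at x=26: 26 → 1 → 59 → 50 → 30 → 18 → 40 → … (one orbit).
Cycle lengths of π_59 on ℤ/73ℤ: [72, 1]; 2 cycles in total.
sign(π) = (−1)^{n − #cycles} = (−1)^{73−2} = (−1)^71 = -1.
The Jacobi symbol (59|73) = -1 (Zolotarev) agrees.

-1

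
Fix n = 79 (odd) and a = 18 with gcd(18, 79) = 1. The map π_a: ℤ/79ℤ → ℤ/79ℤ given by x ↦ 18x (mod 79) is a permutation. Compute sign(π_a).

Orbit of 38 under x↦18x: [38, 52, 67, 21, 62, 10, 22]… (length divides ord_79(18)).
π_18 has 7 disjoint cycles with lengths [13, 13, 13, 13, 13, 13, 1] on {0,…,78}.
Σ(ℓ_i−1) = 79−7 = 72; sign = (−1)^72 = +1.
(18|79)_J = +1 (Zolotarev's lemma cross-check).

+1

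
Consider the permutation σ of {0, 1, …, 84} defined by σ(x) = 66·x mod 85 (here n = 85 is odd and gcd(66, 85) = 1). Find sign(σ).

+1

Orbit of 36 under x↦66x: [36, 81, 76, 1, 66, 21, 26]… (length divides ord_85(66)).
Decompose π into cycles: lengths [8, 8, 8, 8, 8, 8, 8, 8, 8, 8, 1, 1, 1, 1, 1] (15 cycles, including the fixed point 0).
With 15 cycles on 85 points, sign = (−1)^{85−15} = +1.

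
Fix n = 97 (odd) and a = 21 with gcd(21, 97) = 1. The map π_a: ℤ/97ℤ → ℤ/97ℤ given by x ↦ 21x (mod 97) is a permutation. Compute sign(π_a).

-1

Start at x=59: 59 → 75 → 23 → 95 → 55 → 88 → 5 → … (one orbit).
Cycle type of π: 96 + 1; total 2 cycles.
97 − 2 = 95 transpositions; sign(π) = (−1)^95 = -1.
Check: (21/97) = -1 by Zolotarev.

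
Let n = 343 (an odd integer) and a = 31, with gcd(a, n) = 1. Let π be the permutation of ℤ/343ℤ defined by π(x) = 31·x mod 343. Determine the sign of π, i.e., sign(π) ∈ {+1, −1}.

-1

Start at x=244: 244 → 18 → 215 → 148 → 129 → 226 → 146 → … (one orbit).
Cycle type of π: 42×7 + 6×8 + 1; total 16 cycles.
16 cycles on 343: each ℓ→(−1)^(ℓ−1), product (−1)^327 = -1.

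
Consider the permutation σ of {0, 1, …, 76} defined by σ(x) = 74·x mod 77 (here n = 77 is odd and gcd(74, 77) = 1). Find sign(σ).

Trace 64: π^k(64) = [64, 39, 37, 43, 25, 2, 71] for k=0..6.
6 cycles of lengths [30, 30, 10, 3, 3, 1].
6 cycles on 77: each ℓ→(−1)^(ℓ−1), product (−1)^71 = -1.
Zolotarev: (74|77) = -1, matching the cycle-count sign.

-1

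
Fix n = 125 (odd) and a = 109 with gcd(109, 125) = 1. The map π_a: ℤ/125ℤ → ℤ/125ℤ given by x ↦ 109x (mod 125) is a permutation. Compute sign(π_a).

Start at x=1: 1 → 109 → 6 → 29 → 36 → 49 → 91 → … (one orbit).
Decompose π into cycles: lengths [50, 50, 10, 10, 2, 2, 1] (7 cycles, including the fixed point 0).
125 − 7 = 118 transpositions; sign(π) = (−1)^118 = +1.

+1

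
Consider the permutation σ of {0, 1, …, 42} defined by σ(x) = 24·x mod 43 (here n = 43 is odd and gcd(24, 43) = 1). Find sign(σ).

Orbit of 13 under x↦24x: [13, 11, 6, 15, 16, 40, 14]… (length divides ord_43(24)).
The orbit structure of x ↦ 24x mod 43: 3 orbits of sizes [21, 21, 1].
With 3 cycles on 43 points, sign = (−1)^{43−3} = +1.
Zolotarev: (24|43) = +1, matching the cycle-count sign.

+1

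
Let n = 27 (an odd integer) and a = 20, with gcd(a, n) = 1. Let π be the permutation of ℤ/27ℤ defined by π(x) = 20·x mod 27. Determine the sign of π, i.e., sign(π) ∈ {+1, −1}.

Start at x=7: 7 → 5 → 19 → 2 → 13 → 17 → 16 → … (one orbit).
4 cycles of lengths [18, 6, 2, 1].
sign(π) = (−1)^{n − #cycles} = (−1)^{27−4} = (−1)^23 = -1.
Via Zolotarev, sign(π_{20}) = (20|27) = -1.

-1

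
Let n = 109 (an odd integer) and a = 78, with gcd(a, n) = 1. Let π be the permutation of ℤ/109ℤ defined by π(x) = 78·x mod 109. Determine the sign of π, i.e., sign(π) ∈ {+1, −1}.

Trace 97: π^k(97) = [97, 45, 22, 81, 105, 15, 80] for k=0..6.
π_78 has 5 disjoint cycles with lengths [27, 27, 27, 27, 1] on {0,…,108}.
n − c = 109 − 5 = 104; sign = (−1)^104 = +1.

+1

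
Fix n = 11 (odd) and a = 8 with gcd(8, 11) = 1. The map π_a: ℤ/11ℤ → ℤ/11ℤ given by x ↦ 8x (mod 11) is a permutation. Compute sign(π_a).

-1

Orbit of 1 under x↦8x: [1, 8, 9, 6, 4, 10, 3]… (length divides ord_11(8)).
π_8 has 2 disjoint cycles with lengths [10, 1] on {0,…,10}.
sign(π) = (−1)^{n − #cycles} = (−1)^{11−2} = (−1)^9 = -1.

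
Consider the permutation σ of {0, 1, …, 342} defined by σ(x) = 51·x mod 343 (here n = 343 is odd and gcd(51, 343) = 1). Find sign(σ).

+1

Start at x=172: 172 → 197 → 100 → 298 → 106 → 261 → 277 → … (one orbit).
7 cycles of lengths [147, 147, 21, 21, 3, 3, 1].
n − c = 343 − 7 = 336; sign = (−1)^336 = +1.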